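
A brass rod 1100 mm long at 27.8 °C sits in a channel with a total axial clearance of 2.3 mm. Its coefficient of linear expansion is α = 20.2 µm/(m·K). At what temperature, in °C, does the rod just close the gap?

α·L₀·ΔT = 2.3 mm ⇒ ΔT = 2.3 / (20.2×10⁻⁶ × 1100.0) = 103.5 K.
T = 27.8 + 103.5 = 131.3 °C.

131 °C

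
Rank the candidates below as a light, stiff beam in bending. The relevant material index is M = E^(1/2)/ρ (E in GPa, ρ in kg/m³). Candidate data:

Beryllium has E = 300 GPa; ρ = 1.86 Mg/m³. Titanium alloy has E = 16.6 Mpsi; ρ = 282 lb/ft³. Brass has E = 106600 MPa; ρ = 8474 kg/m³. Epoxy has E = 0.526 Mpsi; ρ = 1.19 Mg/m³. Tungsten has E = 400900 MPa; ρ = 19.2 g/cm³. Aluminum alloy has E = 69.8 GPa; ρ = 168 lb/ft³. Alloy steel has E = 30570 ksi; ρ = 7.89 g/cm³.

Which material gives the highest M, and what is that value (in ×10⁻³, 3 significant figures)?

Normalizing units and computing the index:
  beryllium: E = 300.0 GPa, ρ = 1860 kg/m³
  titanium alloy: E = 114.5 GPa, ρ = 4517 kg/m³
  brass: E = 106.6 GPa, ρ = 8474 kg/m³
  epoxy: E = 3.627 GPa, ρ = 1190 kg/m³
  tungsten: E = 400.9 GPa, ρ = 19200 kg/m³
  aluminum alloy: E = 69.80 GPa, ρ = 2691 kg/m³
  alloy steel: E = 210.8 GPa, ρ = 7890 kg/m³
  beryllium: M = 9.31×10⁻³
  aluminum alloy: M = 3.10×10⁻³
  titanium alloy: M = 2.37×10⁻³
  alloy steel: M = 1.84×10⁻³
  epoxy: M = 1.60×10⁻³
  brass: M = 1.22×10⁻³
  tungsten: M = 1.04×10⁻³
Beryllium ranks first.

beryllium, M = 9.31×10⁻³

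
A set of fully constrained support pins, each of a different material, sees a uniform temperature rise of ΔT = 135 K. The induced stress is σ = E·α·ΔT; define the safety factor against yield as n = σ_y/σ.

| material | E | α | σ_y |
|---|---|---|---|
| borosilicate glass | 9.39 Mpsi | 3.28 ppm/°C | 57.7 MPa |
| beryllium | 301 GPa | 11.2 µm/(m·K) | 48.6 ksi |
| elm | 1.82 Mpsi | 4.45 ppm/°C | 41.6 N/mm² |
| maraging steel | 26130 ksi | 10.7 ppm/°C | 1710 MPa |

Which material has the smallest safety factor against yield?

Per material, after unit conversion:
  borosilicate glass: E = 64.74, α = 3.28, σ_y = 57.70 → σ = 28.7 MPa, n = 2.01
  beryllium: E = 301.0, α = 11.2, σ_y = 335.1 → σ = 455 MPa, n = 0.736
  elm: E = 12.55, α = 4.45, σ_y = 41.60 → σ = 7.54 MPa, n = 5.52
  maraging steel: E = 180.2, α = 10.7, σ_y = 1710 → σ = 260 MPa, n = 6.57
Beryllium has the lowest safety factor, n = 0.736.

beryllium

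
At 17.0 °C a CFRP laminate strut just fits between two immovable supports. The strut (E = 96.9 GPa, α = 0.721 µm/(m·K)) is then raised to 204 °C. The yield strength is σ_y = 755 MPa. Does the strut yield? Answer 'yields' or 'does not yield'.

does not yield

ΔT = 187.0 K. Constrained thermal stress σ = E·α·ΔT = 96.90×10³ MPa × 0.721×10⁻⁶ × 187.0 = 13.1 MPa (compressive).
Compare to σ_y = 755 MPa: σ < σ_y, so it does not yield.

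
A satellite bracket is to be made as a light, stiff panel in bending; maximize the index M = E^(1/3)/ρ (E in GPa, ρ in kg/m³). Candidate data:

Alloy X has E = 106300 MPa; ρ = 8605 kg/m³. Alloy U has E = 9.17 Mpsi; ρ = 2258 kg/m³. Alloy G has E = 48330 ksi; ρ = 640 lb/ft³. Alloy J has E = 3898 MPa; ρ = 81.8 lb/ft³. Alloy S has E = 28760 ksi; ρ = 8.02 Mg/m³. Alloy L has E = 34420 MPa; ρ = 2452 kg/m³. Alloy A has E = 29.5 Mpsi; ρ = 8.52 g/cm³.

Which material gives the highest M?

In SI units:
  alloy X: E = 106.3 GPa, ρ = 8605 kg/m³
  alloy U: E = 63.22 GPa, ρ = 2258 kg/m³
  alloy G: E = 333.2 GPa, ρ = 10250 kg/m³
  alloy J: E = 3.898 GPa, ρ = 1310 kg/m³
  alloy S: E = 198.3 GPa, ρ = 8020 kg/m³
  alloy L: E = 34.42 GPa, ρ = 2452 kg/m³
  alloy A: E = 203.4 GPa, ρ = 8520 kg/m³
  alloy U: M = 1.76×10⁻³
  alloy L: M = 1.33×10⁻³
  alloy J: M = 1.20×10⁻³
  alloy S: M = 0.727×10⁻³
  alloy A: M = 0.690×10⁻³
  alloy G: M = 0.676×10⁻³
  alloy X: M = 0.551×10⁻³
Highest index: alloy U.

alloy U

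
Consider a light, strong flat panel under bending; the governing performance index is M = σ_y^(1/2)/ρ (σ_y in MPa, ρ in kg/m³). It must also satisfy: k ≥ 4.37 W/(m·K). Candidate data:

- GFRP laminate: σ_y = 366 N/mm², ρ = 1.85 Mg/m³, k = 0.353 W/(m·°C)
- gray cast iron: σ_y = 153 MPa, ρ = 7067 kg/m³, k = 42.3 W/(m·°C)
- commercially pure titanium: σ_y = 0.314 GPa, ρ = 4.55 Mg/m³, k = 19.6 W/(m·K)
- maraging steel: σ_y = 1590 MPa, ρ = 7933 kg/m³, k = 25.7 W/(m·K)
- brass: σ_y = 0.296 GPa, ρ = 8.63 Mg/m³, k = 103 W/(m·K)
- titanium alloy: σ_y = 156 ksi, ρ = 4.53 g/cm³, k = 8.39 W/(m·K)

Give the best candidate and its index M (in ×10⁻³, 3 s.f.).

titanium alloy, M = 7.24×10⁻³

Screen on constraints: k ≥ 4.37 W/(m·K). Survivors: gray cast iron, commercially pure titanium, maraging steel, brass, titanium alloy.
Normalizing units and computing the index:
  gray cast iron: σ_y = 153.0 MPa, ρ = 7067 kg/m³
  commercially pure titanium: σ_y = 314.0 MPa, ρ = 4550 kg/m³
  maraging steel: σ_y = 1590 MPa, ρ = 7933 kg/m³
  brass: σ_y = 296.0 MPa, ρ = 8630 kg/m³
  titanium alloy: σ_y = 1076 MPa, ρ = 4530 kg/m³
  titanium alloy: M = 7.24×10⁻³
  maraging steel: M = 5.03×10⁻³
  commercially pure titanium: M = 3.89×10⁻³
  brass: M = 1.99×10⁻³
  gray cast iron: M = 1.75×10⁻³
Titanium alloy ranks first.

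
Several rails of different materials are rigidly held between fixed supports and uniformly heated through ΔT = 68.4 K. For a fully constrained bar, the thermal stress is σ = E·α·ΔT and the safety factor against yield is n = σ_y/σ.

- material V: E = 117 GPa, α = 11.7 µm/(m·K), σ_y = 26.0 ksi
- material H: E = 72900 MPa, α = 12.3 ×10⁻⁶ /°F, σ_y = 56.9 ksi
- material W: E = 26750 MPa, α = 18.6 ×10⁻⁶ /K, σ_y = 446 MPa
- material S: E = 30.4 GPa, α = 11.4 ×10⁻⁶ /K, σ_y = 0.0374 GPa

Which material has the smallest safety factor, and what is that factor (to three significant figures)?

With everything in SI (GPa, ×10⁻⁶/K, MPa):
  material V: E = 117.0, α = 11.7, σ_y = 179.3 → σ = 93.6 MPa, n = 1.91
  material H: E = 72.90, α = 22.1, σ_y = 392.3 → σ = 110 MPa, n = 3.55
  material W: E = 26.75, α = 18.6, σ_y = 446.0 → σ = 34.0 MPa, n = 13.1
  material S: E = 30.40, α = 11.4, σ_y = 37.40 → σ = 23.7 MPa, n = 1.58
Material S has the lowest safety factor, n = 1.58.

material S, n = 1.58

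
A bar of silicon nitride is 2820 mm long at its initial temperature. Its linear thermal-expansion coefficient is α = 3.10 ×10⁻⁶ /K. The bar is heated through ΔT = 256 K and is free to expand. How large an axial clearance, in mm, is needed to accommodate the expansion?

ΔL = α·L₀·ΔT = 3.10×10⁻⁶ × 2820 mm × 256.0 K = 2.24 mm.

2.24 mm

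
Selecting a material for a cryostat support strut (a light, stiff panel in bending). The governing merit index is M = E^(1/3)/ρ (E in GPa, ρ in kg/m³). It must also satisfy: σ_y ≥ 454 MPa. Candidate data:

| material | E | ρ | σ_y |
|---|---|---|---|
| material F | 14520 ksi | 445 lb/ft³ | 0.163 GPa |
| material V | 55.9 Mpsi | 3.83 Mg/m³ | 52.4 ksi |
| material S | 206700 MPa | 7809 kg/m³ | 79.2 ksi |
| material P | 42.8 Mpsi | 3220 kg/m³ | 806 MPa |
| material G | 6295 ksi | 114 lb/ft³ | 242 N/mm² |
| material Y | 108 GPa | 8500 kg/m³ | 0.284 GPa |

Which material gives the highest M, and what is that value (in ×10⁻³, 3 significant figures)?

Screen on constraints: σ_y ≥ 454 MPa. Survivors: material S, material P.
After converting to SI:
  material S: E = 206.7 GPa, ρ = 7809 kg/m³
  material P: E = 295.1 GPa, ρ = 3220 kg/m³
  material P: M = 2.07×10⁻³
  material S: M = 0.757×10⁻³
Material P ranks first.

material P, M = 2.07×10⁻³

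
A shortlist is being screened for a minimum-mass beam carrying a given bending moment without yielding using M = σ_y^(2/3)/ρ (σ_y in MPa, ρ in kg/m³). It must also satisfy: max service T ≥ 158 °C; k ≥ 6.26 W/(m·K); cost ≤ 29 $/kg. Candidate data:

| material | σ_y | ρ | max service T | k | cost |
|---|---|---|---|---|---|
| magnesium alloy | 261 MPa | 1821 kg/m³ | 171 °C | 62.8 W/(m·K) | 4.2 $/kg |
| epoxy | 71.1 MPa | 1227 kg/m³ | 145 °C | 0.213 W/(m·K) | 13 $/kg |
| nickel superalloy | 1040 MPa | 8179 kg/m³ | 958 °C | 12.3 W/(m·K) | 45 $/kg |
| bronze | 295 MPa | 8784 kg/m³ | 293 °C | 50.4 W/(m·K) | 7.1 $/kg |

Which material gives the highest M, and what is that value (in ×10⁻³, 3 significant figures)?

Screen on constraints: max service T ≥ 158 °C; k ≥ 6.26 W/(m·K); cost ≤ 29 $/kg. Survivors: magnesium alloy, bronze.
Computing M directly (units already consistent):
  magnesium alloy: M = 22.4×10⁻³
  bronze: M = 5.04×10⁻³
Highest index: magnesium alloy.

magnesium alloy, M = 22.4×10⁻³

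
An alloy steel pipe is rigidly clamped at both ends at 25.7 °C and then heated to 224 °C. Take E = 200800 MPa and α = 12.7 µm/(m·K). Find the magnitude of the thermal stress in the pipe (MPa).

506 MPa

E = 200800 MPa = 200.8 GPa.
ΔT = 198.3 K. Constrained thermal stress σ = E·α·ΔT = 200.8×10³ MPa × 12.7×10⁻⁶ × 198.3 = 506 MPa (compressive).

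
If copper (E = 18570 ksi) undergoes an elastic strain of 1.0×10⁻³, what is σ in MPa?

128 MPa

E = 18570 ksi = 128.0 GPa.
σ = E·ε = 128000 MPa × 1.0×10⁻³ = 128 MPa.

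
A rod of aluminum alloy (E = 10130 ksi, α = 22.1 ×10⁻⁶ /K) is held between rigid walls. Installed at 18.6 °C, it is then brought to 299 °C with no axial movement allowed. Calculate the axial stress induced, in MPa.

433 MPa

E = 10130 ksi = 69.84 GPa.
ΔT = 280.4 K. Constrained thermal stress σ = E·α·ΔT = 69.84×10³ MPa × 22.1×10⁻⁶ × 280.4 = 433 MPa (compressive).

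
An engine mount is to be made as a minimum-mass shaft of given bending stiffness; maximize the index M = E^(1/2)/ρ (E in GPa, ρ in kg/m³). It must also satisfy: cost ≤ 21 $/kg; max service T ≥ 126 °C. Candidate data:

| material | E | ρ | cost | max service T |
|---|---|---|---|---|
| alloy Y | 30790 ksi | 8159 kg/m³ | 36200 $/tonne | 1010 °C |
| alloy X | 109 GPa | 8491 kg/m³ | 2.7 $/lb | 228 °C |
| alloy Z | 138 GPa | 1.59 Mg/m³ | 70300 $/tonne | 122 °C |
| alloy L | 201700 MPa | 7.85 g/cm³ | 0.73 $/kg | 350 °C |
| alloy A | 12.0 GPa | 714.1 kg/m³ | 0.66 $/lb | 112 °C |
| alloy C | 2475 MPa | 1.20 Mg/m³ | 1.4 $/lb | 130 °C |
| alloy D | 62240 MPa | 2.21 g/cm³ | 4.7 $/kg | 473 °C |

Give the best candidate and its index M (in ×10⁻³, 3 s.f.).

alloy D, M = 3.57×10⁻³

Screen on constraints: cost ≤ 21 $/kg; max service T ≥ 126 °C. Survivors: alloy X, alloy L, alloy C, alloy D.
In SI units:
  alloy X: E = 109.0 GPa, ρ = 8491 kg/m³
  alloy L: E = 201.7 GPa, ρ = 7850 kg/m³
  alloy C: E = 2.475 GPa, ρ = 1200 kg/m³
  alloy D: E = 62.24 GPa, ρ = 2210 kg/m³
  alloy D: M = 3.57×10⁻³
  alloy L: M = 1.81×10⁻³
  alloy C: M = 1.31×10⁻³
  alloy X: M = 1.23×10⁻³
Alloy D has the largest M.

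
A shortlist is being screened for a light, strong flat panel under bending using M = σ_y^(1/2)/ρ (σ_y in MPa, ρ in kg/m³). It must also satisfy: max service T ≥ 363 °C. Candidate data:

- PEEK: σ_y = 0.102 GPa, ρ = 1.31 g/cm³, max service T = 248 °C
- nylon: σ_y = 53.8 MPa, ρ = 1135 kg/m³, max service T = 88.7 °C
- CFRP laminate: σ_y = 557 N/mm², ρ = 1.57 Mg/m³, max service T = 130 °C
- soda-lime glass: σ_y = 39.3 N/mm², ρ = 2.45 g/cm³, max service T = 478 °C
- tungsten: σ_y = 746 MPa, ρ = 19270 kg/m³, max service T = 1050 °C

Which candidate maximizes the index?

soda-lime glass

Screen on constraints: max service T ≥ 363 °C. Survivors: soda-lime glass, tungsten.
Convert each candidate to consistent units, then evaluate M:
  soda-lime glass: σ_y = 39.30 MPa, ρ = 2450 kg/m³
  tungsten: σ_y = 746.0 MPa, ρ = 19270 kg/m³
  soda-lime glass: M = 2.56×10⁻³
  tungsten: M = 1.42×10⁻³
Highest index: soda-lime glass.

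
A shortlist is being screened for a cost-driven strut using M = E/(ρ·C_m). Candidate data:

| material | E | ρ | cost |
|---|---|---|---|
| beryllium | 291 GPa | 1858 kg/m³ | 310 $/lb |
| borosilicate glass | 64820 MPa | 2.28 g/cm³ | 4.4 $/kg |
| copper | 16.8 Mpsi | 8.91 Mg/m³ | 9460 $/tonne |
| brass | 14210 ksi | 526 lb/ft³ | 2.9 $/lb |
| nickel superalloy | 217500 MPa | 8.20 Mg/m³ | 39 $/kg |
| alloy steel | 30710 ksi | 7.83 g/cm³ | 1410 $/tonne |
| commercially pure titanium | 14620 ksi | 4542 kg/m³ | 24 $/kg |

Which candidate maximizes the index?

alloy steel

Putting every candidate on a common basis:
  beryllium: E = 291.0 GPa, ρ = 1858 kg/m³, cost = 683.4 $/kg
  borosilicate glass: E = 64.82 GPa, ρ = 2280 kg/m³, cost = 4.400 $/kg
  copper: E = 115.8 GPa, ρ = 8910 kg/m³, cost = 9.460 $/kg
  brass: E = 97.97 GPa, ρ = 8426 kg/m³, cost = 6.393 $/kg
  nickel superalloy: E = 217.5 GPa, ρ = 8200 kg/m³, cost = 39.00 $/kg
  alloy steel: E = 211.7 GPa, ρ = 7830 kg/m³, cost = 1.410 $/kg
  commercially pure titanium: E = 100.8 GPa, ρ = 4542 kg/m³, cost = 24.00 $/kg
  alloy steel: M = 19.2 MN·m per $
  borosilicate glass: M = 6.46 MN·m per $
  brass: M = 1.82 MN·m per $
  copper: M = 1.37 MN·m per $
  commercially pure titanium: M = 0.925 MN·m per $
  nickel superalloy: M = 0.680 MN·m per $
  beryllium: M = 0.229 MN·m per $
Alloy steel has the largest M.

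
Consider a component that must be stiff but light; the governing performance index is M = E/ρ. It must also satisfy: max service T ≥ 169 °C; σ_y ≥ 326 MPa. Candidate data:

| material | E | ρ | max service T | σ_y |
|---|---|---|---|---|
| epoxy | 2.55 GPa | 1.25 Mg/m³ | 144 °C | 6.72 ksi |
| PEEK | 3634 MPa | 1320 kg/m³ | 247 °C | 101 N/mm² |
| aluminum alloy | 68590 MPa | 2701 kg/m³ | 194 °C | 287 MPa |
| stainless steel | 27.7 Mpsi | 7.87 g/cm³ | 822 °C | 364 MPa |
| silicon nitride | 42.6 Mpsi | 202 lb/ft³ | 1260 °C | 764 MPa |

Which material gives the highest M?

silicon nitride

Screen on constraints: max service T ≥ 169 °C; σ_y ≥ 326 MPa. Survivors: stainless steel, silicon nitride.
Normalizing units and computing the index:
  stainless steel: E = 191.0 GPa, ρ = 7870 kg/m³
  silicon nitride: E = 293.7 GPa, ρ = 3236 kg/m³
  silicon nitride: M = 90.8 MN·m/kg
  stainless steel: M = 24.3 MN·m/kg
Highest index: silicon nitride.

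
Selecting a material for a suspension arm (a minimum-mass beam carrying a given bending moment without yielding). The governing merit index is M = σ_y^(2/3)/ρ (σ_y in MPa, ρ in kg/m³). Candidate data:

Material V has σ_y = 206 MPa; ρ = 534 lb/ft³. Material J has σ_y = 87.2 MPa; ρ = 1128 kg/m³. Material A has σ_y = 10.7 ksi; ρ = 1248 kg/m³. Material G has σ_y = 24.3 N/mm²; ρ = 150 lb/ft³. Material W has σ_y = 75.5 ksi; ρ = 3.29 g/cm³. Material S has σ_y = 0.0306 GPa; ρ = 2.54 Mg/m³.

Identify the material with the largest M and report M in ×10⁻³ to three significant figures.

After converting to SI:
  material V: σ_y = 206.0 MPa, ρ = 8554 kg/m³
  material J: σ_y = 87.20 MPa, ρ = 1128 kg/m³
  material A: σ_y = 73.77 MPa, ρ = 1248 kg/m³
  material G: σ_y = 24.30 MPa, ρ = 2403 kg/m³
  material W: σ_y = 520.6 MPa, ρ = 3290 kg/m³
  material S: σ_y = 30.60 MPa, ρ = 2540 kg/m³
  material W: M = 19.7×10⁻³
  material J: M = 17.4×10⁻³
  material A: M = 14.1×10⁻³
  material V: M = 4.08×10⁻³
  material S: M = 3.85×10⁻³
  material G: M = 3.49×10⁻³
The maximum is for material W.

material W, M = 19.7×10⁻³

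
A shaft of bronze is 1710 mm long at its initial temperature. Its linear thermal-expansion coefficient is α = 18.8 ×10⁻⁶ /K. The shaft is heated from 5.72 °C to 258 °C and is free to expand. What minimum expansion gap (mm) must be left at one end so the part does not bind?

ΔT = 258 − 5.72 = 252.3 K.
ΔL = α·L₀·ΔT = 18.8×10⁻⁶ × 1710 mm × 252.3 K = 8.11 mm.

8.11 mm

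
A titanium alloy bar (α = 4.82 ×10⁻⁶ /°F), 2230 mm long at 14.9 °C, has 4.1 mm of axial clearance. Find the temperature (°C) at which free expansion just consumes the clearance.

α = 4.82×10⁻⁶/°F × 9/5 = 8.68×10⁻⁶/K.
α·L₀·ΔT = 4.1 mm ⇒ ΔT = 4.1 / (8.68×10⁻⁶ × 2230.0) = 211.9 K.
T = 14.9 + 211.9 = 226.8 °C.

227 °C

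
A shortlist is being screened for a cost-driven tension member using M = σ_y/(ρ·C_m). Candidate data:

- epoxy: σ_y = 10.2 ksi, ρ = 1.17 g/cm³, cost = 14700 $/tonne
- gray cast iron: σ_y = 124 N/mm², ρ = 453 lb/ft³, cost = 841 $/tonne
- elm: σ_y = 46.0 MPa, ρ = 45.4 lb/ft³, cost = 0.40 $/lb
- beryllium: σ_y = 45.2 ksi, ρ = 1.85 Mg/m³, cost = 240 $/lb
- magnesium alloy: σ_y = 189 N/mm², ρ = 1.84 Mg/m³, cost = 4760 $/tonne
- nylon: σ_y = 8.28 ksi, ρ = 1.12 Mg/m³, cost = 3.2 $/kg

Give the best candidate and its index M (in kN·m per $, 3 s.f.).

Convert each candidate to consistent units, then evaluate M:
  epoxy: σ_y = 70.33 MPa, ρ = 1170 kg/m³, cost = 14.70 $/kg
  gray cast iron: σ_y = 124.0 MPa, ρ = 7256 kg/m³, cost = 0.8410 $/kg
  elm: σ_y = 46.00 MPa, ρ = 727.2 kg/m³, cost = 0.8818 $/kg
  beryllium: σ_y = 311.6 MPa, ρ = 1850 kg/m³, cost = 529.1 $/kg
  magnesium alloy: σ_y = 189.0 MPa, ρ = 1840 kg/m³, cost = 4.760 $/kg
  nylon: σ_y = 57.09 MPa, ρ = 1120 kg/m³, cost = 3.200 $/kg
  elm: M = 71.7 kN·m per $
  magnesium alloy: M = 21.6 kN·m per $
  gray cast iron: M = 20.3 kN·m per $
  nylon: M = 15.9 kN·m per $
  epoxy: M = 4.09 kN·m per $
  beryllium: M = 0.318 kN·m per $
Elm ranks first.

elm, M = 71.7 kN·m per $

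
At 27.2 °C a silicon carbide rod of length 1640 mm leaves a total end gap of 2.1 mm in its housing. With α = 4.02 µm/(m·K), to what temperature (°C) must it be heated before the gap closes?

346 °C

α·L₀·ΔT = 2.1 mm ⇒ ΔT = 2.1 / (4.02×10⁻⁶ × 1640.0) = 318.5 K.
T = 27.2 + 318.5 = 345.7 °C.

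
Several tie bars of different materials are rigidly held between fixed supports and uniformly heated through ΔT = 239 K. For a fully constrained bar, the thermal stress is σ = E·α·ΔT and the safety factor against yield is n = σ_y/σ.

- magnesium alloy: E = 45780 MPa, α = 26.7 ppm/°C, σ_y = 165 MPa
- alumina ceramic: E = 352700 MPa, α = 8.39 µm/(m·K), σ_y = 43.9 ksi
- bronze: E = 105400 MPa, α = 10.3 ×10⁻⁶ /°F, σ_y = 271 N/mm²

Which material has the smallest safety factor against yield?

With everything in SI (GPa, ×10⁻⁶/K, MPa):
  magnesium alloy: E = 45.78, α = 26.7, σ_y = 165.0 → σ = 292 MPa, n = 0.565
  alumina ceramic: E = 352.7, α = 8.39, σ_y = 302.7 → σ = 707 MPa, n = 0.428
  bronze: E = 105.4, α = 18.5, σ_y = 271.0 → σ = 467 MPa, n = 0.580
Smallest n: alumina ceramic with n = 0.428.

alumina ceramic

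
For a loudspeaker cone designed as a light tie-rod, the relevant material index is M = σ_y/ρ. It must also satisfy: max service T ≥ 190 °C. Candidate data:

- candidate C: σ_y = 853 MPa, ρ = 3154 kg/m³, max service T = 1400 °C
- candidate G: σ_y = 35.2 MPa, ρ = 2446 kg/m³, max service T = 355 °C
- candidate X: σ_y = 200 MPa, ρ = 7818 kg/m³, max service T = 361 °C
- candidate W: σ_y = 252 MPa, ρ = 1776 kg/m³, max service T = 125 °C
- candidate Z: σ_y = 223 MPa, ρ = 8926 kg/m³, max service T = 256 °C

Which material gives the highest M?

candidate C

Screen on constraints: max service T ≥ 190 °C. Survivors: candidate C, candidate G, candidate X, candidate Z.
Per-candidate index values:
  candidate C: M = 270 kN·m/kg
  candidate X: M = 25.6 kN·m/kg
  candidate Z: M = 25.0 kN·m/kg
  candidate G: M = 14.4 kN·m/kg
Highest index: candidate C.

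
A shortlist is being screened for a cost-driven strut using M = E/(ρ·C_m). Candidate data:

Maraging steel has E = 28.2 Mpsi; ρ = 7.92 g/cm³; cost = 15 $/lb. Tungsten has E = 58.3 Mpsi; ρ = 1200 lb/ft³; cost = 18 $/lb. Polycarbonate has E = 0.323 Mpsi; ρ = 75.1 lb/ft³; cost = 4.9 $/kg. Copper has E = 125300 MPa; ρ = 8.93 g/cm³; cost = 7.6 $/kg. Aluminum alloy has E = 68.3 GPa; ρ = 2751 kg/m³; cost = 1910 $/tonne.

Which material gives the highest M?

Normalizing units and computing the index:
  maraging steel: E = 194.4 GPa, ρ = 7920 kg/m³, cost = 33.07 $/kg
  tungsten: E = 402.0 GPa, ρ = 19220 kg/m³, cost = 39.68 $/kg
  polycarbonate: E = 2.227 GPa, ρ = 1203 kg/m³, cost = 4.900 $/kg
  copper: E = 125.3 GPa, ρ = 8930 kg/m³, cost = 7.600 $/kg
  aluminum alloy: E = 68.30 GPa, ρ = 2751 kg/m³, cost = 1.910 $/kg
  aluminum alloy: M = 13.0 MN·m per $
  copper: M = 1.85 MN·m per $
  maraging steel: M = 0.742 MN·m per $
  tungsten: M = 0.527 MN·m per $
  polycarbonate: M = 0.378 MN·m per $
Aluminum alloy has the largest M.

aluminum alloy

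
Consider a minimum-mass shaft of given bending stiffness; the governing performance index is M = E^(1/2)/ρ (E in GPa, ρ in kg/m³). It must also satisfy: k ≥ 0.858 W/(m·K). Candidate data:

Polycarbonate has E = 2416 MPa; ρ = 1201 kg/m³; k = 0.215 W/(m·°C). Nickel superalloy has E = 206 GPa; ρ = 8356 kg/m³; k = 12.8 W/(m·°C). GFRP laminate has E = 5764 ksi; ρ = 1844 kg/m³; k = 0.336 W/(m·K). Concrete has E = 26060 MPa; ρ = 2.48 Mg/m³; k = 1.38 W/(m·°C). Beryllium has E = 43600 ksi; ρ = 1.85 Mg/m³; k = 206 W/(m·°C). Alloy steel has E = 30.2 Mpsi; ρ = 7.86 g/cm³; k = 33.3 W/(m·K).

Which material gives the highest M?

Screen on constraints: k ≥ 0.858 W/(m·K). Survivors: nickel superalloy, concrete, beryllium, alloy steel.
Putting every candidate on a common basis:
  nickel superalloy: E = 206.0 GPa, ρ = 8356 kg/m³
  concrete: E = 26.06 GPa, ρ = 2480 kg/m³
  beryllium: E = 300.6 GPa, ρ = 1850 kg/m³
  alloy steel: E = 208.2 GPa, ρ = 7860 kg/m³
  beryllium: M = 9.37×10⁻³
  concrete: M = 2.06×10⁻³
  alloy steel: M = 1.84×10⁻³
  nickel superalloy: M = 1.72×10⁻³
Beryllium has the largest M.

beryllium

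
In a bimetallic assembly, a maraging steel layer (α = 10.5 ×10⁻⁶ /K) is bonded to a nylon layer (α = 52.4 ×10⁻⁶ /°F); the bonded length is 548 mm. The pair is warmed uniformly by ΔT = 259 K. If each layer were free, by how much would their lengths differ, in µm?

nylon: α = 52.4×10⁻⁶/°F × 9/5 = 94.3×10⁻⁶/K.
Δα = |10.5 − 94.3|×10⁻⁶/K = 83.8×10⁻⁶/K.
ΔL_mismatch = Δα·L·ΔT = 83.8×10⁻⁶ × 548.0 mm × 259.0 K = 11900 µm.

11900 µm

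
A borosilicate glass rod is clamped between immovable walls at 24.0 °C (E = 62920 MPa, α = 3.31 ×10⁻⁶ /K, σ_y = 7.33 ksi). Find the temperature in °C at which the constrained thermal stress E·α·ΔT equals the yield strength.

E = 62920 MPa = 62.92 GPa.
σ_y = 7.33 ksi = 50.54 MPa.
E·α·ΔT = 50.54 MPa ⇒ ΔT = 50.54 / (62.92×10³ × 3.31×10⁻⁶) = 242.7 K.
T = 24.0 + 242.7 = 266.7 °C.

267 °C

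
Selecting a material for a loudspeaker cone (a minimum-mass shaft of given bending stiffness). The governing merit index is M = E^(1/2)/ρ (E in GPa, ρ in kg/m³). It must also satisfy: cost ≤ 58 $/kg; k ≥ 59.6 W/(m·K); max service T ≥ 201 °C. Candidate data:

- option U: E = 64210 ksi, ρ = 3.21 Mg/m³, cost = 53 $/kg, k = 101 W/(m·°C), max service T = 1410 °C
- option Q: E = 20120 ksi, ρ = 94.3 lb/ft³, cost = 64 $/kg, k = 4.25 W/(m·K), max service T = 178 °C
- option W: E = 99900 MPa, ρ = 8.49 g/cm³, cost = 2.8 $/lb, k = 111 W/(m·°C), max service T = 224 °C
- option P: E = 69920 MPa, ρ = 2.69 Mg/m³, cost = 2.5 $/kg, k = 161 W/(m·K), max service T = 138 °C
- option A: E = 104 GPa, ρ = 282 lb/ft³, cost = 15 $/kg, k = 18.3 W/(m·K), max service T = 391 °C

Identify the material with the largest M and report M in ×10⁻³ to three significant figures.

option U, M = 6.55×10⁻³

Screen on constraints: cost ≤ 58 $/kg; k ≥ 59.6 W/(m·K); max service T ≥ 201 °C. Survivors: option U, option W.
Convert each candidate to consistent units, then evaluate M:
  option U: E = 442.7 GPa, ρ = 3210 kg/m³
  option W: E = 99.90 GPa, ρ = 8490 kg/m³
  option U: M = 6.55×10⁻³
  option W: M = 1.18×10⁻³
Option U ranks first.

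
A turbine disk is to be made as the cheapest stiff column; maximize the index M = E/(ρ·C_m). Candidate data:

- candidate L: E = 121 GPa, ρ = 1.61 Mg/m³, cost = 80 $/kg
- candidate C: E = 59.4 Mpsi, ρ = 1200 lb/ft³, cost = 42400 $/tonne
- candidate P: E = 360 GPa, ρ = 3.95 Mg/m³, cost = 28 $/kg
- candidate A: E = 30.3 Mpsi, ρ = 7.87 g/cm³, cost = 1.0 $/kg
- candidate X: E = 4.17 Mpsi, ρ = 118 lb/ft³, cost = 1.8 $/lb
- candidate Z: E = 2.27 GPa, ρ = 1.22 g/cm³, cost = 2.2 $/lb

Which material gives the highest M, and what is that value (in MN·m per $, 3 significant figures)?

candidate A, M = 26.5 MN·m per $

Normalizing units and computing the index:
  candidate L: E = 121.0 GPa, ρ = 1610 kg/m³, cost = 80.00 $/kg
  candidate C: E = 409.5 GPa, ρ = 19220 kg/m³, cost = 42.40 $/kg
  candidate P: E = 360.0 GPa, ρ = 3950 kg/m³, cost = 28.00 $/kg
  candidate A: E = 208.9 GPa, ρ = 7870 kg/m³, cost = 1.000 $/kg
  candidate X: E = 28.75 GPa, ρ = 1890 kg/m³, cost = 3.968 $/kg
  candidate Z: E = 2.270 GPa, ρ = 1220 kg/m³, cost = 4.850 $/kg
  candidate A: M = 26.5 MN·m per $
  candidate X: M = 3.83 MN·m per $
  candidate P: M = 3.25 MN·m per $
  candidate L: M = 0.939 MN·m per $
  candidate C: M = 0.503 MN·m per $
  candidate Z: M = 0.384 MN·m per $
Candidate A has the largest M.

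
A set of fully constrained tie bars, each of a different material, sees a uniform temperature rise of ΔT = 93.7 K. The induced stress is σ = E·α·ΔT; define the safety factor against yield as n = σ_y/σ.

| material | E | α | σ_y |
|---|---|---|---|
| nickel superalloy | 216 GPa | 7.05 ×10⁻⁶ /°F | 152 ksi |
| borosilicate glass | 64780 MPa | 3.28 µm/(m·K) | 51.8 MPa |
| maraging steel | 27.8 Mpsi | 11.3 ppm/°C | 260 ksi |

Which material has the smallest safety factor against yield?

In consistent units (E in GPa, α in ×10⁻⁶/K, σ_y in MPa):
  nickel superalloy: E = 216.0, α = 12.7, σ_y = 1048 → σ = 257 MPa, n = 4.08
  borosilicate glass: E = 64.78, α = 3.28, σ_y = 51.80 → σ = 19.9 MPa, n = 2.60
  maraging steel: E = 191.7, α = 11.3, σ_y = 1793 → σ = 203 MPa, n = 8.83
Borosilicate glass has the lowest safety factor, n = 2.60.

borosilicate glass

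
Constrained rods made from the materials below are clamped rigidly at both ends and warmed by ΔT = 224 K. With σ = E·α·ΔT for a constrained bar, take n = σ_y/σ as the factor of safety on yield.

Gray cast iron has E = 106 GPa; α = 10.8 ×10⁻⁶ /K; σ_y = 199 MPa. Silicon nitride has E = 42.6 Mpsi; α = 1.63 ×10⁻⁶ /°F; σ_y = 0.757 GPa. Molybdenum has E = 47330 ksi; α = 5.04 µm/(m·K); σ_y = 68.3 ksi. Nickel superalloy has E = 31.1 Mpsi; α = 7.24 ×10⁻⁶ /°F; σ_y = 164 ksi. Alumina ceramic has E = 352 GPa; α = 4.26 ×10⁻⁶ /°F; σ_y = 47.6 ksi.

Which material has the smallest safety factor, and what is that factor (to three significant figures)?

alumina ceramic, n = 0.543

With everything in SI (GPa, ×10⁻⁶/K, MPa):
  gray cast iron: E = 106.0, α = 10.8, σ_y = 199.0 → σ = 256 MPa, n = 0.776
  silicon nitride: E = 293.7, α = 2.93, σ_y = 757.0 → σ = 193 MPa, n = 3.92
  molybdenum: E = 326.3, α = 5.04, σ_y = 470.9 → σ = 368 MPa, n = 1.28
  nickel superalloy: E = 214.4, α = 13.0, σ_y = 1131 → σ = 626 MPa, n = 1.81
  alumina ceramic: E = 352.0, α = 7.67, σ_y = 328.2 → σ = 605 MPa, n = 0.543
Alumina ceramic has the lowest safety factor, n = 0.543.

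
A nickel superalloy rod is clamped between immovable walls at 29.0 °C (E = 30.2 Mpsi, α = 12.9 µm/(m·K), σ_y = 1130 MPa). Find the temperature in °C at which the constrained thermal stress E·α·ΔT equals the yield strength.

450 °C

E = 30.2 Mpsi = 208.2 GPa.
E·α·ΔT = 1130 MPa ⇒ ΔT = 1130 / (208.2×10³ × 12.9×10⁻⁶) = 420.7 K.
T = 29.0 + 420.7 = 449.7 °C.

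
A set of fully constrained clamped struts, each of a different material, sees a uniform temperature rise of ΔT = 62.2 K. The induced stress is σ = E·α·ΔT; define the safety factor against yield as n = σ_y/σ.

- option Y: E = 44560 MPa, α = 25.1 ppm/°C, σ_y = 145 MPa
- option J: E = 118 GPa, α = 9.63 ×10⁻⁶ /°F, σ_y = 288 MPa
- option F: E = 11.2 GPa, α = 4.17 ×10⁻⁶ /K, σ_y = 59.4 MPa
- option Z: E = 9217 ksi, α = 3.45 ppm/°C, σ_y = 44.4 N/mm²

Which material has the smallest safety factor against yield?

option Y

Per material, after unit conversion:
  option Y: E = 44.56, α = 25.1, σ_y = 145.0 → σ = 69.6 MPa, n = 2.08
  option J: E = 118.0, α = 17.3, σ_y = 288.0 → σ = 127 MPa, n = 2.26
  option F: E = 11.20, α = 4.17, σ_y = 59.40 → σ = 2.90 MPa, n = 20.4
  option Z: E = 63.55, α = 3.45, σ_y = 44.40 → σ = 13.6 MPa, n = 3.26
Smallest n: option Y with n = 2.08.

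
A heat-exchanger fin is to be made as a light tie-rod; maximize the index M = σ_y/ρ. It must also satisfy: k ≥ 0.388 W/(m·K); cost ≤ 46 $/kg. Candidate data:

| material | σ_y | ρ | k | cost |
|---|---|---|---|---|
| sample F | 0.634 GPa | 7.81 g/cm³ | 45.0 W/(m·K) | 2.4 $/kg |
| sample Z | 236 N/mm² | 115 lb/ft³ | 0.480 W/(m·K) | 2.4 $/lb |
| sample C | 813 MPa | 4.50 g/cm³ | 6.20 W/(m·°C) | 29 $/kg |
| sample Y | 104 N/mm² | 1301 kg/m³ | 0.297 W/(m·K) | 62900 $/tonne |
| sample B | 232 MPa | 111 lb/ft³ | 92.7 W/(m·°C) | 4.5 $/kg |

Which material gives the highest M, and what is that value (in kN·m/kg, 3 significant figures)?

sample C, M = 181 kN·m/kg

Screen on constraints: k ≥ 0.388 W/(m·K); cost ≤ 46 $/kg. Survivors: sample F, sample Z, sample C, sample B.
In SI units:
  sample F: σ_y = 634.0 MPa, ρ = 7810 kg/m³
  sample Z: σ_y = 236.0 MPa, ρ = 1842 kg/m³
  sample C: σ_y = 813.0 MPa, ρ = 4500 kg/m³
  sample B: σ_y = 232.0 MPa, ρ = 1778 kg/m³
  sample C: M = 181 kN·m/kg
  sample B: M = 130 kN·m/kg
  sample Z: M = 128 kN·m/kg
  sample F: M = 81.2 kN·m/kg
Sample C has the largest M.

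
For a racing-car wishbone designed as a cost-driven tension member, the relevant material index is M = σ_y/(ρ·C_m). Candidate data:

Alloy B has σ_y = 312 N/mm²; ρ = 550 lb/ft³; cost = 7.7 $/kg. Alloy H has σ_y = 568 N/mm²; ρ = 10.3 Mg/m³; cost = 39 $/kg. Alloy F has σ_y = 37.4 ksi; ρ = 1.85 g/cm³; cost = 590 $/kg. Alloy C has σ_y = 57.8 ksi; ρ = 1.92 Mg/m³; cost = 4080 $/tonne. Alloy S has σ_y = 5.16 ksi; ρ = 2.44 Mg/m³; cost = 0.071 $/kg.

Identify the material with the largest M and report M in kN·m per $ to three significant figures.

alloy S, M = 205 kN·m per $

In SI units:
  alloy B: σ_y = 312.0 MPa, ρ = 8810 kg/m³, cost = 7.700 $/kg
  alloy H: σ_y = 568.0 MPa, ρ = 10300 kg/m³, cost = 39.00 $/kg
  alloy F: σ_y = 257.9 MPa, ρ = 1850 kg/m³, cost = 590.0 $/kg
  alloy C: σ_y = 398.5 MPa, ρ = 1920 kg/m³, cost = 4.080 $/kg
  alloy S: σ_y = 35.58 MPa, ρ = 2440 kg/m³, cost = 0.07100 $/kg
  alloy S: M = 205 kN·m per $
  alloy C: M = 50.9 kN·m per $
  alloy B: M = 4.60 kN·m per $
  alloy H: M = 1.41 kN·m per $
  alloy F: M = 0.236 kN·m per $
Alloy S ranks first.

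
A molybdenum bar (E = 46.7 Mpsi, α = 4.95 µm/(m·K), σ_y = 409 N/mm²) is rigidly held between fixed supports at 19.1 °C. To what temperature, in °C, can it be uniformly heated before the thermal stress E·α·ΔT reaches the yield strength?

276 °C

E = 46.7 Mpsi = 322.0 GPa.
σ_y = 409 N/mm² = 409.0 MPa.
E·α·ΔT = 409.0 MPa ⇒ ΔT = 409.0 / (322.0×10³ × 4.95×10⁻⁶) = 256.6 K.
T = 19.1 + 256.6 = 275.7 °C.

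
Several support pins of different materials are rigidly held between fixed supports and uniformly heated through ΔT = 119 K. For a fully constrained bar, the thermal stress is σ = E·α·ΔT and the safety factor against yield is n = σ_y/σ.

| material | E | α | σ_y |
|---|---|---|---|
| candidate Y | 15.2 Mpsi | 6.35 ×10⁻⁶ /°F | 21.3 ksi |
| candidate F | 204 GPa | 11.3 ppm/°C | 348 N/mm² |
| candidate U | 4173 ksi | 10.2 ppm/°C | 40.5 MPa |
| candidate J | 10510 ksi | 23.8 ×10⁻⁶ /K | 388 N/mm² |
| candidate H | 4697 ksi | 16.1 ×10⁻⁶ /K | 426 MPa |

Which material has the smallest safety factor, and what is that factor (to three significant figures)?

Converting E to GPa, α to ×10⁻⁶/K, σ_y to MPa, then σ and n for each:
  candidate Y: E = 104.8, α = 11.4, σ_y = 146.9 → σ = 143 MPa, n = 1.03
  candidate F: E = 204.0, α = 11.3, σ_y = 348.0 → σ = 274 MPa, n = 1.27
  candidate U: E = 28.77, α = 10.2, σ_y = 40.50 → σ = 34.9 MPa, n = 1.16
  candidate J: E = 72.46, α = 23.8, σ_y = 388.0 → σ = 205 MPa, n = 1.89
  candidate H: E = 32.38, α = 16.1, σ_y = 426.0 → σ = 62.0 MPa, n = 6.87
Candidate Y has the lowest safety factor, n = 1.03.

candidate Y, n = 1.03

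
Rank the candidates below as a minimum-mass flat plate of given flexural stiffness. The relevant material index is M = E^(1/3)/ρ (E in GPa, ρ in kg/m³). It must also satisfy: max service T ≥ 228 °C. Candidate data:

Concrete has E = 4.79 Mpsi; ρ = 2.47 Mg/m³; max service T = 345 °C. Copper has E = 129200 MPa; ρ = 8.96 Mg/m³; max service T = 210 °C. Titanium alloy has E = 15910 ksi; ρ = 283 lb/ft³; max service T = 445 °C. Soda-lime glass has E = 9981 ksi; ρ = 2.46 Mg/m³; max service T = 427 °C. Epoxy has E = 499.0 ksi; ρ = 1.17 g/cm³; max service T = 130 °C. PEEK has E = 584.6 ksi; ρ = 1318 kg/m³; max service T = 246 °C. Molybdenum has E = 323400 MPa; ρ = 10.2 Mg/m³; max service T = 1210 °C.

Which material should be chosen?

soda-lime glass

Screen on constraints: max service T ≥ 228 °C. Survivors: concrete, titanium alloy, soda-lime glass, PEEK, molybdenum.
Putting every candidate on a common basis:
  concrete: E = 33.03 GPa, ρ = 2470 kg/m³
  titanium alloy: E = 109.7 GPa, ρ = 4533 kg/m³
  soda-lime glass: E = 68.82 GPa, ρ = 2460 kg/m³
  PEEK: E = 4.031 GPa, ρ = 1318 kg/m³
  molybdenum: E = 323.4 GPa, ρ = 10200 kg/m³
  soda-lime glass: M = 1.67×10⁻³
  concrete: M = 1.30×10⁻³
  PEEK: M = 1.21×10⁻³
  titanium alloy: M = 1.06×10⁻³
  molybdenum: M = 0.673×10⁻³
The maximum is for soda-lime glass.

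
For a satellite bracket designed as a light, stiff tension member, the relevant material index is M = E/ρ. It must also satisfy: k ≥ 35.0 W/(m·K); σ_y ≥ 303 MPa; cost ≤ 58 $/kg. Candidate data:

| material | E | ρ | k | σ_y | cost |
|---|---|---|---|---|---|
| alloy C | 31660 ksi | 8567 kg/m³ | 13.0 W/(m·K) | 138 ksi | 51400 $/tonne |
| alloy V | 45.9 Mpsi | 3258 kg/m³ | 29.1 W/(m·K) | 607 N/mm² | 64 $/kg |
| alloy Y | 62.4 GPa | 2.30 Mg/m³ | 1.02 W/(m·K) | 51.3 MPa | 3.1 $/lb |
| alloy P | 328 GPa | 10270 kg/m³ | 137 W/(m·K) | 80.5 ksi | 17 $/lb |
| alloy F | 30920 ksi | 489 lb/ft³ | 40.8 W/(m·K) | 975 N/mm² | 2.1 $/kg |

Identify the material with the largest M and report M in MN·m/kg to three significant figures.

Screen on constraints: k ≥ 35.0 W/(m·K); σ_y ≥ 303 MPa; cost ≤ 58 $/kg. Survivors: alloy P, alloy F.
In SI units:
  alloy P: E = 328.0 GPa, ρ = 10270 kg/m³
  alloy F: E = 213.2 GPa, ρ = 7833 kg/m³
  alloy P: M = 31.9 MN·m/kg
  alloy F: M = 27.2 MN·m/kg
Alloy P has the largest M.

alloy P, M = 31.9 MN·m/kg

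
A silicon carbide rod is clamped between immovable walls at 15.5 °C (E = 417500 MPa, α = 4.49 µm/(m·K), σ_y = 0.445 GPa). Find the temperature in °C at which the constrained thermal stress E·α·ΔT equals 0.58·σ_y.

E = 417500 MPa = 417.5 GPa.
σ_y = 0.445 GPa = 445.0 MPa.
E·α·ΔT = 258.1 MPa ⇒ ΔT = 258.1 / (417.5×10³ × 4.49×10⁻⁶) = 137.7 K.
T = 15.5 + 137.7 = 153.2 °C.

153 °C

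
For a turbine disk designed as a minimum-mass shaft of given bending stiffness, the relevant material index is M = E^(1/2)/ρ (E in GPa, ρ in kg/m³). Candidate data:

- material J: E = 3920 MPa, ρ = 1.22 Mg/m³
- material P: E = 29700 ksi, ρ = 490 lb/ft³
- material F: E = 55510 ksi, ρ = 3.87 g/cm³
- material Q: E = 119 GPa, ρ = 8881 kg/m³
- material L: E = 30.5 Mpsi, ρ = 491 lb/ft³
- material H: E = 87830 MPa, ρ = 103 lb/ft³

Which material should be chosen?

material H

In SI units:
  material J: E = 3.920 GPa, ρ = 1220 kg/m³
  material P: E = 204.8 GPa, ρ = 7849 kg/m³
  material F: E = 382.7 GPa, ρ = 3870 kg/m³
  material Q: E = 119.0 GPa, ρ = 8881 kg/m³
  material L: E = 210.3 GPa, ρ = 7865 kg/m³
  material H: E = 87.83 GPa, ρ = 1650 kg/m³
  material H: M = 5.68×10⁻³
  material F: M = 5.06×10⁻³
  material L: M = 1.84×10⁻³
  material P: M = 1.82×10⁻³
  material J: M = 1.62×10⁻³
  material Q: M = 1.23×10⁻³
Material H has the largest M.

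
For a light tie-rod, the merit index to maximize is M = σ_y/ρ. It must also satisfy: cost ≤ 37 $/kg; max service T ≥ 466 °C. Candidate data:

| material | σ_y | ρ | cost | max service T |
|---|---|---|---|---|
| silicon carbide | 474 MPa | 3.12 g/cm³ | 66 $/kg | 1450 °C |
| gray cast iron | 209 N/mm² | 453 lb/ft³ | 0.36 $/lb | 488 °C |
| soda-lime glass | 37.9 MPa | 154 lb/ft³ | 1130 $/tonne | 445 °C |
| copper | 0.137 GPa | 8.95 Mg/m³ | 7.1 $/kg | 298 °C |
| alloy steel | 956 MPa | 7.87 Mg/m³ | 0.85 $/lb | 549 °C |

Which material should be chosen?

alloy steel

Screen on constraints: cost ≤ 37 $/kg; max service T ≥ 466 °C. Survivors: gray cast iron, alloy steel.
Normalizing units and computing the index:
  gray cast iron: σ_y = 209.0 MPa, ρ = 7256 kg/m³
  alloy steel: σ_y = 956.0 MPa, ρ = 7870 kg/m³
  alloy steel: M = 121 kN·m/kg
  gray cast iron: M = 28.8 kN·m/kg
Alloy steel has the largest M.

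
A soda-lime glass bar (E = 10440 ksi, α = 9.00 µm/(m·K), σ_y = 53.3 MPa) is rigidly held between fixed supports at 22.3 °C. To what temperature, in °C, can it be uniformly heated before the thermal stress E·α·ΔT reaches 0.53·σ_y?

65.9 °C

E = 10440 ksi = 71.98 GPa.
E·α·ΔT = 28.25 MPa ⇒ ΔT = 28.25 / (71.98×10³ × 9.00×10⁻⁶) = 43.61 K.
T = 22.3 + 43.61 = 65.91 °C.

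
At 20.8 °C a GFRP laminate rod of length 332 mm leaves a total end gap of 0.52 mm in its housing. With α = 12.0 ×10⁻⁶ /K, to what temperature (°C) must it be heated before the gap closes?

α·L₀·ΔT = 0.52 mm ⇒ ΔT = 0.52 / (12.0×10⁻⁶ × 332.0) = 130.5 K.
T = 20.8 + 130.5 = 151.3 °C.

151 °C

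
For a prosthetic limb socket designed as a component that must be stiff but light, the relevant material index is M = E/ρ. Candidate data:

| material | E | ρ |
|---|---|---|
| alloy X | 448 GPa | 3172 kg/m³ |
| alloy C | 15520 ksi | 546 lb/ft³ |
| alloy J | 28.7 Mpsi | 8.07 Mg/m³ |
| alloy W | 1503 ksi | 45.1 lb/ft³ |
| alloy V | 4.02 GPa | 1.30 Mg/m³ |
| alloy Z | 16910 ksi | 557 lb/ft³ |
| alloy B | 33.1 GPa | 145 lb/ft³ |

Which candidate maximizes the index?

alloy X

In SI units:
  alloy X: E = 448.0 GPa, ρ = 3172 kg/m³
  alloy C: E = 107.0 GPa, ρ = 8746 kg/m³
  alloy J: E = 197.9 GPa, ρ = 8070 kg/m³
  alloy W: E = 10.36 GPa, ρ = 722.4 kg/m³
  alloy V: E = 4.020 GPa, ρ = 1300 kg/m³
  alloy Z: E = 116.6 GPa, ρ = 8922 kg/m³
  alloy B: E = 33.10 GPa, ρ = 2323 kg/m³
  alloy X: M = 141 MN·m/kg
  alloy J: M = 24.5 MN·m/kg
  alloy W: M = 14.3 MN·m/kg
  alloy B: M = 14.3 MN·m/kg
  alloy Z: M = 13.1 MN·m/kg
  alloy C: M = 12.2 MN·m/kg
  alloy V: M = 3.09 MN·m/kg
Alloy X ranks first.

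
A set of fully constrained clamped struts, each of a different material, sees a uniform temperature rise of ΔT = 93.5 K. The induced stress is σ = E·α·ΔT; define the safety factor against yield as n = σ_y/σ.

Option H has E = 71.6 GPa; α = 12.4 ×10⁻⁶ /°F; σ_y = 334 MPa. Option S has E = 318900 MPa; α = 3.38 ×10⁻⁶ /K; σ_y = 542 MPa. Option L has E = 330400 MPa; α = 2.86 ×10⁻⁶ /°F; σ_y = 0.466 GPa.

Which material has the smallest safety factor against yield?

Per material, after unit conversion:
  option H: E = 71.60, α = 22.3, σ_y = 334.0 → σ = 149 MPa, n = 2.24
  option S: E = 318.9, α = 3.38, σ_y = 542.0 → σ = 101 MPa, n = 5.38
  option L: E = 330.4, α = 5.15, σ_y = 466.0 → σ = 159 MPa, n = 2.93
The minimum is option H at n = 2.24.

option H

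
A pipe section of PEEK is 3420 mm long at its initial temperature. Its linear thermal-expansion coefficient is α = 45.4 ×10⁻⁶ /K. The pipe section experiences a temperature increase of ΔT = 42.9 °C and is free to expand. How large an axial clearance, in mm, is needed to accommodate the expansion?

6.66 mm

ΔL = α·L₀·ΔT = 45.4×10⁻⁶ × 3420 mm × 42.90 K = 6.66 mm.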